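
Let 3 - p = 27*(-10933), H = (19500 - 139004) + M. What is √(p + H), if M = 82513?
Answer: √258203 ≈ 508.14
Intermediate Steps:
H = -36991 (H = (19500 - 139004) + 82513 = -119504 + 82513 = -36991)
p = 295194 (p = 3 - 27*(-10933) = 3 - 1*(-295191) = 3 + 295191 = 295194)
√(p + H) = √(295194 - 36991) = √258203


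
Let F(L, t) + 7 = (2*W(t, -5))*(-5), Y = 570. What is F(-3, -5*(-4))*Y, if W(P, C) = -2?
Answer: 7410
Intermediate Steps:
F(L, t) = 13 (F(L, t) = -7 + (2*(-2))*(-5) = -7 - 4*(-5) = -7 + 20 = 13)
F(-3, -5*(-4))*Y = 13*570 = 7410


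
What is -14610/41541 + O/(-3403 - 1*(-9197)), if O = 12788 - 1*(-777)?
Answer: 159617775/80229518 ≈ 1.9895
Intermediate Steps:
O = 13565 (O = 12788 + 777 = 13565)
-14610/41541 + O/(-3403 - 1*(-9197)) = -14610/41541 + 13565/(-3403 - 1*(-9197)) = -14610*1/41541 + 13565/(-3403 + 9197) = -4870/13847 + 13565/5794 = 159617775/80229518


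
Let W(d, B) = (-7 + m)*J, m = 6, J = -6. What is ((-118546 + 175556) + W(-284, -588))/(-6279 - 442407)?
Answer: -28508/224343 ≈ -0.12707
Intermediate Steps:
W(d, B) = 6 (W(d, B) = (-7 + 6)*(-6) = -1*(-6) = 6)
((-118546 + 175556) + W(-284, -588))/(-6279 - 442407) = ((-118546 + 175556) + 6)/(-6279 - 442407) = (57010 + 6)/(-448686) = 57016*(-1/448686) = -28508/224343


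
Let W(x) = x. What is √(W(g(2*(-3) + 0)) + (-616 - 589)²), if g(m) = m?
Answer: √1452019 ≈ 1205.0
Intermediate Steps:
√(W(g(2*(-3) + 0)) + (-616 - 589)²) = √((2*(-3) + 0) + (-616 - 589)²) = √((-6 + 0) + (-1205)²) = √(-6 + 1452025) = √1452019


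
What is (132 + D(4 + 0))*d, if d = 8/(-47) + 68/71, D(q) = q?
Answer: 357408/3337 ≈ 107.10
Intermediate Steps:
d = 2628/3337 (d = 8*(-1/47) + 68*(1/71) = -8/47 + 68/71 = 2628/3337 ≈ 0.78753)
(132 + D(4 + 0))*d = (132 + (4 + 0))*(2628/3337) = (132 + 4)*(2628/3337) = 136*(2628/3337) = 357408/3337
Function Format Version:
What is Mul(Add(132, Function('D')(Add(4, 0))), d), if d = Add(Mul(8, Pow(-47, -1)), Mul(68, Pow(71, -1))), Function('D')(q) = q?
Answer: Rational(357408, 3337) ≈ 107.10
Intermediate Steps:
d = Rational(2628, 3337) (d = Add(Mul(8, Rational(-1, 47)), Mul(68, Rational(1, 71))) = Add(Rational(-8, 47), Rational(68, 71)) = Rational(2628, 3337) ≈ 0.78753)
Mul(Add(132, Function('D')(Add(4, 0))), d) = Mul(Add(132, Add(4, 0)), Rational(2628, 3337)) = Mul(Add(132, 4), Rational(2628, 3337)) = Mul(136, Rational(2628, 3337)) = Rational(357408, 3337)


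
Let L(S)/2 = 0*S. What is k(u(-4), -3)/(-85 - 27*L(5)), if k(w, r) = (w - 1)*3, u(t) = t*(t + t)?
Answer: -93/85 ≈ -1.0941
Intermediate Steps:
u(t) = 2*t**2 (u(t) = t*(2*t) = 2*t**2)
L(S) = 0 (L(S) = 2*(0*S) = 2*0 = 0)
k(w, r) = -3 + 3*w (k(w, r) = (-1 + w)*3 = -3 + 3*w)
k(u(-4), -3)/(-85 - 27*L(5)) = (-3 + 3*(2*(-4)**2))/(-85 - 27*0) = (-3 + 3*(2*16))/(-85 + 0) = (-3 + 3*32)/(-85) = (-3 + 96)*(-1/85) = 93*(-1/85) = -93/85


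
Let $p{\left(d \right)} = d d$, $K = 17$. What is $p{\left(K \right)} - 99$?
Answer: $190$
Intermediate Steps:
$p{\left(d \right)} = d^{2}$
$p{\left(K \right)} - 99 = 17^{2} - 99 = 289 - 99 = 190$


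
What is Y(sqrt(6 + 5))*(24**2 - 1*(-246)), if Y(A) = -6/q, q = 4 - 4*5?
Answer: 1233/4 ≈ 308.25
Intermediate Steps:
q = -16 (q = 4 - 20 = -16)
Y(A) = 3/8 (Y(A) = -6/(-16) = -6*(-1/16) = 3/8)
Y(sqrt(6 + 5))*(24**2 - 1*(-246)) = 3*(24**2 - 1*(-246))/8 = 3*(576 + 246)/8 = (3/8)*822 = 1233/4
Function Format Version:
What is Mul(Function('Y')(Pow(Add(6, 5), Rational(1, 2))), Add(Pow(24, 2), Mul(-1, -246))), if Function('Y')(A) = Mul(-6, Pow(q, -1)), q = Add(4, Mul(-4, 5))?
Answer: Rational(1233, 4) ≈ 308.25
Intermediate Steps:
q = -16 (q = Add(4, -20) = -16)
Function('Y')(A) = Rational(3, 8) (Function('Y')(A) = Mul(-6, Pow(-16, -1)) = Mul(-6, Rational(-1, 16)) = Rational(3, 8))
Mul(Function('Y')(Pow(Add(6, 5), Rational(1, 2))), Add(Pow(24, 2), Mul(-1, -246))) = Mul(Rational(3, 8), Add(Pow(24, 2), Mul(-1, -246))) = Mul(Rational(3, 8), Add(576, 246)) = Mul(Rational(3, 8), 822) = Rational(1233, 4)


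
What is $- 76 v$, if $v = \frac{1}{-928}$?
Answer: $\frac{19}{232} \approx 0.081897$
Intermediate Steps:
$v = - \frac{1}{928} \approx -0.0010776$
$- 76 v = \left(-76\right) \left(- \frac{1}{928}\right) = \frac{19}{232}$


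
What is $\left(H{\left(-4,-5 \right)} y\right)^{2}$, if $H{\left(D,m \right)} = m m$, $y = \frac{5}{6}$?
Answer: $\frac{15625}{36} \approx 434.03$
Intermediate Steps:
$y = \frac{5}{6}$ ($y = 5 \cdot \frac{1}{6} = \frac{5}{6} \approx 0.83333$)
$H{\left(D,m \right)} = m^{2}$
$\left(H{\left(-4,-5 \right)} y\right)^{2} = \left(\left(-5\right)^{2} \cdot \frac{5}{6}\right)^{2} = \left(25 \cdot \frac{5}{6}\right)^{2} = \left(\frac{125}{6}\right)^{2} = \frac{15625}{36}$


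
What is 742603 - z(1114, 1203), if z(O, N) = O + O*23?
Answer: 715867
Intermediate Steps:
z(O, N) = 24*O (z(O, N) = O + 23*O = 24*O)
742603 - z(1114, 1203) = 742603 - 24*1114 = 742603 - 1*26736 = 742603 - 26736 = 715867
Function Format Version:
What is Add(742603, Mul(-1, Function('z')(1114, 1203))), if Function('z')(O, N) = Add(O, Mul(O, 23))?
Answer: 715867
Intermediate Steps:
Function('z')(O, N) = Mul(24, O) (Function('z')(O, N) = Add(O, Mul(23, O)) = Mul(24, O))
Add(742603, Mul(-1, Function('z')(1114, 1203))) = Add(742603, Mul(-1, Mul(24, 1114))) = Add(742603, Mul(-1, 26736)) = Add(742603, -26736) = 715867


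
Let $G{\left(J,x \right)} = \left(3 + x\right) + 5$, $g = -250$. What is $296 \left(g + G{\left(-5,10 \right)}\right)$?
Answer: $-68672$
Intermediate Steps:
$G{\left(J,x \right)} = 8 + x$
$296 \left(g + G{\left(-5,10 \right)}\right) = 296 \left(-250 + \left(8 + 10\right)\right) = 296 \left(-250 + 18\right) = 296 \left(-232\right) = -68672$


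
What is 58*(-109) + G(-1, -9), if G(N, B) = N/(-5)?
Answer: -31609/5 ≈ -6321.8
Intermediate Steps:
G(N, B) = -N/5 (G(N, B) = N*(-⅕) = -N/5)
58*(-109) + G(-1, -9) = 58*(-109) - ⅕*(-1) = -6322 + ⅕ = -31609/5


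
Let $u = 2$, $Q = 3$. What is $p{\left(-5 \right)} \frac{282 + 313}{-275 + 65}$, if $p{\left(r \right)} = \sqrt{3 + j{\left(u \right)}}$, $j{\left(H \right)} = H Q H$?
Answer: $- \frac{17 \sqrt{15}}{6} \approx -10.973$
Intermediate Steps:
$j{\left(H \right)} = 3 H^{2}$ ($j{\left(H \right)} = H 3 H = 3 H H = 3 H^{2}$)
$p{\left(r \right)} = \sqrt{15}$ ($p{\left(r \right)} = \sqrt{3 + 3 \cdot 2^{2}} = \sqrt{3 + 3 \cdot 4} = \sqrt{3 + 12} = \sqrt{15}$)
$p{\left(-5 \right)} \frac{282 + 313}{-275 + 65} = \sqrt{15} \frac{282 + 313}{-275 + 65} = \sqrt{15} \frac{595}{-210} = \sqrt{15} \cdot 595 \left(- \frac{1}{210}\right) = \sqrt{15} \left(- \frac{17}{6}\right) = - \frac{17 \sqrt{15}}{6}$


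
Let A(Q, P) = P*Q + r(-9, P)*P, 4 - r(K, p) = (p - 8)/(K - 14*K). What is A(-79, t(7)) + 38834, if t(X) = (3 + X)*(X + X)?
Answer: 1098866/39 ≈ 28176.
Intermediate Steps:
r(K, p) = 4 + (-8 + p)/(13*K) (r(K, p) = 4 - (p - 8)/(K - 14*K) = 4 - (-8 + p)/((-13*K)) = 4 - (-8 + p)*(-1/(13*K)) = 4 - (-1)*(-8 + p)/(13*K) = 4 + (-8 + p)/(13*K))
t(X) = 2*X*(3 + X) (t(X) = (3 + X)*(2*X) = 2*X*(3 + X))
A(Q, P) = P*Q + P*(476/117 - P/117) (A(Q, P) = P*Q + ((1/13)*(-8 + P + 52*(-9))/(-9))*P = P*Q + ((1/13)*(-⅑)*(-8 + P - 468))*P = P*Q + ((1/13)*(-⅑)*(-476 + P))*P = P*Q + (476/117 - P/117)*P = P*Q + P*(476/117 - P/117))
A(-79, t(7)) + 38834 = (2*7*(3 + 7))*(476 - 2*7*(3 + 7) + 117*(-79))/117 + 38834 = (2*7*10)*(476 - 2*7*10 - 9243)/117 + 38834 = (1/117)*140*(476 - 1*140 - 9243) + 38834 = (1/117)*140*(476 - 140 - 9243) + 38834 = (1/117)*140*(-8907) + 38834 = -415660/39 + 38834 = 1098866/39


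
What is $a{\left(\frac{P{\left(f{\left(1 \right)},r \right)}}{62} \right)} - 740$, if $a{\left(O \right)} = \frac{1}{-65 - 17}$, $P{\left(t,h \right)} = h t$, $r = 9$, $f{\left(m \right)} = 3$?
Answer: $- \frac{60681}{82} \approx -740.01$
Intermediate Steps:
$a{\left(O \right)} = - \frac{1}{82}$ ($a{\left(O \right)} = \frac{1}{-82} = - \frac{1}{82}$)
$a{\left(\frac{P{\left(f{\left(1 \right)},r \right)}}{62} \right)} - 740 = - \frac{1}{82} - 740 = - \frac{60681}{82}$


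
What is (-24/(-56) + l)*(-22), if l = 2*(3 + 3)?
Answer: -1914/7 ≈ -273.43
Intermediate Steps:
l = 12 (l = 2*6 = 12)
(-24/(-56) + l)*(-22) = (-24/(-56) + 12)*(-22) = (-24*(-1/56) + 12)*(-22) = (3/7 + 12)*(-22) = (87/7)*(-22) = -1914/7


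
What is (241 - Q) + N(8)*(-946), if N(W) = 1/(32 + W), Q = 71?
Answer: 2927/20 ≈ 146.35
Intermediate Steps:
(241 - Q) + N(8)*(-946) = (241 - 1*71) - 946/(32 + 8) = (241 - 71) - 946/40 = 170 + (1/40)*(-946) = 170 - 473/20 = 2927/20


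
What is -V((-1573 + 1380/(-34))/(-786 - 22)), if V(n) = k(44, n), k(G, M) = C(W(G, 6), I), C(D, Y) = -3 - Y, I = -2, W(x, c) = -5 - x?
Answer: 1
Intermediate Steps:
k(G, M) = -1 (k(G, M) = -3 - 1*(-2) = -3 + 2 = -1)
V(n) = -1
-V((-1573 + 1380/(-34))/(-786 - 22)) = -1*(-1) = 1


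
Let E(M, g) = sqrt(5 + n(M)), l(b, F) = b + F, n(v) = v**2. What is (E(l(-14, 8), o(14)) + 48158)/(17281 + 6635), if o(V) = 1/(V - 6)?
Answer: 24079/11958 + sqrt(41)/23916 ≈ 2.0139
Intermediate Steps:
o(V) = 1/(-6 + V)
l(b, F) = F + b
E(M, g) = sqrt(5 + M**2)
(E(l(-14, 8), o(14)) + 48158)/(17281 + 6635) = (sqrt(5 + (8 - 14)**2) + 48158)/(17281 + 6635) = (sqrt(5 + (-6)**2) + 48158)/23916 = (sqrt(5 + 36) + 48158)*(1/23916) = (sqrt(41) + 48158)*(1/23916) = (48158 + sqrt(41))*(1/23916) = 24079/11958 + sqrt(41)/23916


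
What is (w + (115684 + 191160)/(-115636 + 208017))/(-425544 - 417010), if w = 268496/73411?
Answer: -23664826930/2857008603311707 ≈ -8.2831e-6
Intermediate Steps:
w = 268496/73411 (w = 268496*(1/73411) = 268496/73411 ≈ 3.6574)
(w + (115684 + 191160)/(-115636 + 208017))/(-425544 - 417010) = (268496/73411 + (115684 + 191160)/(-115636 + 208017))/(-425544 - 417010) = (268496/73411 + 306844/92381)/(-842554) = (268496/73411 + 306844*(1/92381))*(-1/842554) = (268496/73411 + 306844/92381)*(-1/842554) = (47329653860/6781781591)*(-1/842554) = -23664826930/2857008603311707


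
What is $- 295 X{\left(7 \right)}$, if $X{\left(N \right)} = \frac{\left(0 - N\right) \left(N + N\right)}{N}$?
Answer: $4130$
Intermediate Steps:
$X{\left(N \right)} = - 2 N$ ($X{\left(N \right)} = \frac{- N 2 N}{N} = \frac{\left(-2\right) N^{2}}{N} = - 2 N$)
$- 295 X{\left(7 \right)} = - 295 \left(\left(-2\right) 7\right) = \left(-295\right) \left(-14\right) = 4130$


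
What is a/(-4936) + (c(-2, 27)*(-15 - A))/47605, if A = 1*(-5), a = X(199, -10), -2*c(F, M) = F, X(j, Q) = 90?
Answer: -433381/23497828 ≈ -0.018443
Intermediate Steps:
c(F, M) = -F/2
a = 90
A = -5
a/(-4936) + (c(-2, 27)*(-15 - A))/47605 = 90/(-4936) + ((-½*(-2))*(-15 - 1*(-5)))/47605 = 90*(-1/4936) + (1*(-15 + 5))*(1/47605) = -45/2468 + (1*(-10))*(1/47605) = -45/2468 - 10*1/47605 = -45/2468 - 2/9521 = -433381/23497828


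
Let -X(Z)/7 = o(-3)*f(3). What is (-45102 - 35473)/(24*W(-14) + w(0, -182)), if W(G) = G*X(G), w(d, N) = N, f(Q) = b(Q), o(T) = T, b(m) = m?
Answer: 3223/854 ≈ 3.7740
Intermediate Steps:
f(Q) = Q
X(Z) = 63 (X(Z) = -(-21)*3 = -7*(-9) = 63)
W(G) = 63*G (W(G) = G*63 = 63*G)
(-45102 - 35473)/(24*W(-14) + w(0, -182)) = (-45102 - 35473)/(24*(63*(-14)) - 182) = -80575/(24*(-882) - 182) = -80575/(-21168 - 182) = -80575/(-21350) = -80575*(-1/21350) = 3223/854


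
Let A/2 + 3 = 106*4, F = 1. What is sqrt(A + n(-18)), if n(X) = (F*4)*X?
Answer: sqrt(770) ≈ 27.749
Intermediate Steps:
n(X) = 4*X (n(X) = (1*4)*X = 4*X)
A = 842 (A = -6 + 2*(106*4) = -6 + 2*424 = -6 + 848 = 842)
sqrt(A + n(-18)) = sqrt(842 + 4*(-18)) = sqrt(842 - 72) = sqrt(770)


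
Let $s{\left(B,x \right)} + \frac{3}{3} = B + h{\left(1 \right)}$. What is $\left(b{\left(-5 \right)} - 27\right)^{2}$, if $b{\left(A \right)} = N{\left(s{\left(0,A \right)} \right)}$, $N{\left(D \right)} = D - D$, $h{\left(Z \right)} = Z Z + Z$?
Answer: $729$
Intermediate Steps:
$h{\left(Z \right)} = Z + Z^{2}$ ($h{\left(Z \right)} = Z^{2} + Z = Z + Z^{2}$)
$s{\left(B,x \right)} = 1 + B$ ($s{\left(B,x \right)} = -1 + \left(B + 1 \left(1 + 1\right)\right) = -1 + \left(B + 1 \cdot 2\right) = -1 + \left(B + 2\right) = -1 + \left(2 + B\right) = 1 + B$)
$N{\left(D \right)} = 0$
$b{\left(A \right)} = 0$
$\left(b{\left(-5 \right)} - 27\right)^{2} = \left(0 - 27\right)^{2} = \left(-27\right)^{2} = 729$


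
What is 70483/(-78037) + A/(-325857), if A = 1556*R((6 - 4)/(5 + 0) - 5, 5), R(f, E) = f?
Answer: -112044106499/127144513545 ≈ -0.88123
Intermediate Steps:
A = -35788/5 (A = 1556*((6 - 4)/(5 + 0) - 5) = 1556*(2/5 - 5) = 1556*(-23/5) = -35788/5 ≈ -7157.6)
70483/(-78037) + A/(-325857) = 70483/(-78037) - 35788/5/(-325857) = 70483*(-1/78037) - 35788/5*(-1/325857) = -70483/78037 + 35788/1629285 = -112044106499/127144513545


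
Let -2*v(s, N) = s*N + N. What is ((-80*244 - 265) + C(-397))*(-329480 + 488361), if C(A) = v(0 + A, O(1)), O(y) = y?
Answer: -3112002147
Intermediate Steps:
v(s, N) = -N/2 - N*s/2 (v(s, N) = -(s*N + N)/2 = -(N*s + N)/2 = -(N + N*s)/2 = -N/2 - N*s/2)
C(A) = -½ - A/2 (C(A) = -½*1*(1 + (0 + A)) = -½*1*(1 + A) = -½ - A/2)
((-80*244 - 265) + C(-397))*(-329480 + 488361) = ((-80*244 - 265) + (-½ - ½*(-397)))*(-329480 + 488361) = ((-19520 - 265) + (-½ + 397/2))*158881 = (-19785 + 198)*158881 = -19587*158881 = -3112002147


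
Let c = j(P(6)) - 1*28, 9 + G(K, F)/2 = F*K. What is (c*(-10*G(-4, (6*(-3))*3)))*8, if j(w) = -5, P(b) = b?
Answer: 1092960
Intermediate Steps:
G(K, F) = -18 + 2*F*K (G(K, F) = -18 + 2*(F*K) = -18 + 2*F*K)
c = -33 (c = -5 - 1*28 = -5 - 28 = -33)
(c*(-10*G(-4, (6*(-3))*3)))*8 = -(-330)*(-18 + 2*((6*(-3))*3)*(-4))*8 = -(-330)*(-18 + 2*(-18*3)*(-4))*8 = -(-330)*(-18 + 2*(-54)*(-4))*8 = -(-330)*(-18 + 432)*8 = -(-330)*414*8 = -33*(-4140)*8 = 136620*8 = 1092960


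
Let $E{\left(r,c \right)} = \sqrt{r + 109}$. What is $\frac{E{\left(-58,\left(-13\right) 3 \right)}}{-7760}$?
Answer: $- \frac{\sqrt{51}}{7760} \approx -0.00092029$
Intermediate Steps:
$E{\left(r,c \right)} = \sqrt{109 + r}$
$\frac{E{\left(-58,\left(-13\right) 3 \right)}}{-7760} = \frac{\sqrt{109 - 58}}{-7760} = \sqrt{51} \left(- \frac{1}{7760}\right) = - \frac{\sqrt{51}}{7760}$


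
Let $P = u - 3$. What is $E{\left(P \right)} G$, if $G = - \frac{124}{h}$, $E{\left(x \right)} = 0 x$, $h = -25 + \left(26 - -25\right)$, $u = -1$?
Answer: $0$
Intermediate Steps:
$h = 26$ ($h = -25 + \left(26 + 25\right) = -25 + 51 = 26$)
$P = -4$ ($P = -1 - 3 = -4$)
$E{\left(x \right)} = 0$
$G = - \frac{62}{13}$ ($G = - \frac{124}{26} = \left(-124\right) \frac{1}{26} = - \frac{62}{13} \approx -4.7692$)
$E{\left(P \right)} G = 0 \left(- \frac{62}{13}\right) = 0$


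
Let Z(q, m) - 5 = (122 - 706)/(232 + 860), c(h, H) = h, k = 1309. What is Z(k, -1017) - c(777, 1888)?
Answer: -210902/273 ≈ -772.54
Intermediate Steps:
Z(q, m) = 1219/273 (Z(q, m) = 5 + (122 - 706)/(232 + 860) = 5 - 584/1092 = 5 - 584*1/1092 = 5 - 146/273 = 1219/273)
Z(k, -1017) - c(777, 1888) = 1219/273 - 1*777 = 1219/273 - 777 = -210902/273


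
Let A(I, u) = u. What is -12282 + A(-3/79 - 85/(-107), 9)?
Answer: -12273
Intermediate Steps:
-12282 + A(-3/79 - 85/(-107), 9) = -12282 + 9 = -12273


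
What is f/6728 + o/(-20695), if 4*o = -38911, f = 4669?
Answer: 5588733/4801240 ≈ 1.1640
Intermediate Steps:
o = -38911/4 (o = (¼)*(-38911) = -38911/4 ≈ -9727.8)
f/6728 + o/(-20695) = 4669/6728 - 38911/4/(-20695) = 4669*(1/6728) - 38911/4*(-1/20695) = 161/232 + 38911/82780 = 5588733/4801240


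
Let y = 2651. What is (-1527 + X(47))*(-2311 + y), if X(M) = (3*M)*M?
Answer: 1734000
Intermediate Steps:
X(M) = 3*M²
(-1527 + X(47))*(-2311 + y) = (-1527 + 3*47²)*(-2311 + 2651) = (-1527 + 3*2209)*340 = (-1527 + 6627)*340 = 5100*340 = 1734000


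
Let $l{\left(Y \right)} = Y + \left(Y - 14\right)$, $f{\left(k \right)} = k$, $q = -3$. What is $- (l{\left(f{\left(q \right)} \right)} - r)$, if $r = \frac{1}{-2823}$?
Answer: $\frac{56459}{2823} \approx 20.0$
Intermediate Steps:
$r = - \frac{1}{2823} \approx -0.00035423$
$l{\left(Y \right)} = -14 + 2 Y$ ($l{\left(Y \right)} = Y + \left(Y - 14\right) = Y + \left(-14 + Y\right) = -14 + 2 Y$)
$- (l{\left(f{\left(q \right)} \right)} - r) = - (\left(-14 + 2 \left(-3\right)\right) - - \frac{1}{2823}) = - (\left(-14 - 6\right) + \frac{1}{2823}) = - (-20 + \frac{1}{2823}) = \left(-1\right) \left(- \frac{56459}{2823}\right) = \frac{56459}{2823}$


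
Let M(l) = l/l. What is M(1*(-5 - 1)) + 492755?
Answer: 492756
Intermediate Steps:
M(l) = 1
M(1*(-5 - 1)) + 492755 = 1 + 492755 = 492756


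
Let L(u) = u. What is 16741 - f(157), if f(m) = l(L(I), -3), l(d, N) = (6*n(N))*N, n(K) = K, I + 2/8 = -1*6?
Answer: 16687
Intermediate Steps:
I = -25/4 (I = -¼ - 1*6 = -¼ - 6 = -25/4 ≈ -6.2500)
l(d, N) = 6*N² (l(d, N) = (6*N)*N = 6*N²)
f(m) = 54 (f(m) = 6*(-3)² = 6*9 = 54)
16741 - f(157) = 16741 - 1*54 = 16741 - 54 = 16687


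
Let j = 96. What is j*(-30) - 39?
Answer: -2919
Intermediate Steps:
j*(-30) - 39 = 96*(-30) - 39 = -2880 - 39 = -2919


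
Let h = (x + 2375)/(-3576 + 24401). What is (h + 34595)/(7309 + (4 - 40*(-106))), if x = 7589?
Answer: 720450839/240591225 ≈ 2.9945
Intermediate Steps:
h = 9964/20825 (h = (7589 + 2375)/(-3576 + 24401) = 9964/20825 ≈ 0.47846)
(h + 34595)/(7309 + (4 - 40*(-106))) = (9964/20825 + 34595)/(7309 + (4 - 40*(-106))) = 720450839/(20825*(7309 + (4 + 4240))) = 720450839/(20825*(7309 + 4244)) = (720450839/20825)/11553 = (720450839/20825)*(1/11553) = 720450839/240591225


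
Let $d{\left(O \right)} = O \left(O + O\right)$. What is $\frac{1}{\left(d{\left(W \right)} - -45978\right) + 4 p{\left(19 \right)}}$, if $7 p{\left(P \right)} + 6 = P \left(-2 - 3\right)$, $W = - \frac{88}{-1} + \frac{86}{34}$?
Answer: $\frac{2023}{126056032} \approx 1.6048 \cdot 10^{-5}$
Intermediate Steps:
$W = \frac{1539}{17}$ ($W = \left(-88\right) \left(-1\right) + 86 \cdot \frac{1}{34} = 88 + \frac{43}{17} = \frac{1539}{17} \approx 90.529$)
$p{\left(P \right)} = - \frac{6}{7} - \frac{5 P}{7}$ ($p{\left(P \right)} = - \frac{6}{7} + \frac{P \left(-2 - 3\right)}{7} = - \frac{6}{7} + \frac{P \left(-5\right)}{7} = - \frac{6}{7} + \frac{\left(-5\right) P}{7} = - \frac{6}{7} - \frac{5 P}{7}$)
$d{\left(O \right)} = 2 O^{2}$ ($d{\left(O \right)} = O 2 O = 2 O^{2}$)
$\frac{1}{\left(d{\left(W \right)} - -45978\right) + 4 p{\left(19 \right)}} = \frac{1}{\left(2 \left(\frac{1539}{17}\right)^{2} - -45978\right) + 4 \left(- \frac{6}{7} - \frac{95}{7}\right)} = \frac{1}{\left(2 \cdot \frac{2368521}{289} + 45978\right) + 4 \left(- \frac{6}{7} - \frac{95}{7}\right)} = \frac{1}{\left(\frac{4737042}{289} + 45978\right) + 4 \left(- \frac{101}{7}\right)} = \frac{1}{\frac{18024684}{289} - \frac{404}{7}} = \frac{1}{\frac{126056032}{2023}} = \frac{2023}{126056032}$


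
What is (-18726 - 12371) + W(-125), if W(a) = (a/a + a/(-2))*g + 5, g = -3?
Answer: -62565/2 ≈ -31283.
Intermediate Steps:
W(a) = 2 + 3*a/2 (W(a) = (a/a + a/(-2))*(-3) + 5 = (1 + a*(-1/2))*(-3) + 5 = (1 - a/2)*(-3) + 5 = (-3 + 3*a/2) + 5 = 2 + 3*a/2)
(-18726 - 12371) + W(-125) = (-18726 - 12371) + (2 + (3/2)*(-125)) = -31097 + (2 - 375/2) = -31097 - 371/2 = -62565/2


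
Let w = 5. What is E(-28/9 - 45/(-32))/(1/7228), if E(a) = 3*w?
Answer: 108420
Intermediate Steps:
E(a) = 15 (E(a) = 3*5 = 15)
E(-28/9 - 45/(-32))/(1/7228) = 15/(1/7228) = 15*7228 = 108420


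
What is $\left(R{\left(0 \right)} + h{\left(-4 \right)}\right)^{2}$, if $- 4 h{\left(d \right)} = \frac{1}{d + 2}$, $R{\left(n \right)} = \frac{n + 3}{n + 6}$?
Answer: $\frac{25}{64} \approx 0.39063$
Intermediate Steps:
$R{\left(n \right)} = \frac{3 + n}{6 + n}$
$h{\left(d \right)} = - \frac{1}{4 \left(2 + d\right)}$ ($h{\left(d \right)} = - \frac{1}{4 \left(d + 2\right)} = - \frac{1}{4 \left(2 + d\right)}$)
$\left(R{\left(0 \right)} + h{\left(-4 \right)}\right)^{2} = \left(\frac{3 + 0}{6 + 0} - \frac{1}{8 + 4 \left(-4\right)}\right)^{2} = \left(\frac{1}{6} \cdot 3 - \frac{1}{8 - 16}\right)^{2} = \left(\frac{1}{6} \cdot 3 - \frac{1}{-8}\right)^{2} = \left(\frac{1}{2} - - \frac{1}{8}\right)^{2} = \left(\frac{1}{2} + \frac{1}{8}\right)^{2} = \left(\frac{5}{8}\right)^{2} = \frac{25}{64}$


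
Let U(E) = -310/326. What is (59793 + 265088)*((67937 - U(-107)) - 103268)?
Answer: -1870924053038/163 ≈ -1.1478e+10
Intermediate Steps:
U(E) = -155/163 (U(E) = -310*1/326 = -155/163)
(59793 + 265088)*((67937 - U(-107)) - 103268) = (59793 + 265088)*((67937 - 1*(-155/163)) - 103268) = 324881*((67937 + 155/163) - 103268) = 324881*(11073886/163 - 103268) = 324881*(-5758798/163) = -1870924053038/163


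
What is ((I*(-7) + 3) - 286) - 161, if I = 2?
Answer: -458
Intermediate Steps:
((I*(-7) + 3) - 286) - 161 = ((2*(-7) + 3) - 286) - 161 = ((-14 + 3) - 286) - 161 = (-11 - 286) - 161 = -297 - 161 = -458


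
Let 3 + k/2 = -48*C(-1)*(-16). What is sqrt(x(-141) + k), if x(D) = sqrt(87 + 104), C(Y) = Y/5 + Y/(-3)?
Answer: sqrt(4970 + 25*sqrt(191))/5 ≈ 14.582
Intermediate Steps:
C(Y) = -2*Y/15 (C(Y) = Y*(1/5) + Y*(-1/3) = Y/5 - Y/3 = -2*Y/15)
x(D) = sqrt(191)
k = 994/5 (k = -6 + 2*(-48*(-2/15*(-1))*(-16)) = -6 + 2*(-32*(-16)/5) = -6 + 2*(-48*(-32/15)) = -6 + 2*(512/5) = -6 + 1024/5 = 994/5 ≈ 198.80)
sqrt(x(-141) + k) = sqrt(sqrt(191) + 994/5) = sqrt(994/5 + sqrt(191))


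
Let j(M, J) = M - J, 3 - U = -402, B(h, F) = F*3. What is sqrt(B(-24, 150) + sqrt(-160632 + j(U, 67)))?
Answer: sqrt(450 + I*sqrt(160294)) ≈ 22.938 + 8.7271*I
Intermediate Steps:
B(h, F) = 3*F
U = 405 (U = 3 - 1*(-402) = 3 + 402 = 405)
sqrt(B(-24, 150) + sqrt(-160632 + j(U, 67))) = sqrt(3*150 + sqrt(-160632 + (405 - 1*67))) = sqrt(450 + sqrt(-160632 + (405 - 67))) = sqrt(450 + sqrt(-160632 + 338)) = sqrt(450 + sqrt(-160294)) = sqrt(450 + I*sqrt(160294))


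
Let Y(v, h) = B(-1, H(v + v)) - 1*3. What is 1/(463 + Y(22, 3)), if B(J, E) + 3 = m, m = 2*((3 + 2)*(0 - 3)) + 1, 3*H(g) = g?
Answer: 1/428 ≈ 0.0023364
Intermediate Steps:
H(g) = g/3
m = -29 (m = 2*(5*(-3)) + 1 = 2*(-15) + 1 = -30 + 1 = -29)
B(J, E) = -32 (B(J, E) = -3 - 29 = -32)
Y(v, h) = -35 (Y(v, h) = -32 - 1*3 = -32 - 3 = -35)
1/(463 + Y(22, 3)) = 1/(463 - 35) = 1/428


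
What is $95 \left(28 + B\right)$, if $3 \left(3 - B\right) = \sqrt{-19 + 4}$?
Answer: $2945 - \frac{95 i \sqrt{15}}{3} \approx 2945.0 - 122.64 i$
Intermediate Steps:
$B = 3 - \frac{i \sqrt{15}}{3}$ ($B = 3 - \frac{\sqrt{-19 + 4}}{3} = 3 - \frac{\sqrt{-15}}{3} = 3 - \frac{i \sqrt{15}}{3} \approx 3.0 - 1.291 i$)
$95 \left(28 + B\right) = 95 \left(28 + \left(3 - \frac{i \sqrt{15}}{3}\right)\right) = 95 \left(31 - \frac{i \sqrt{15}}{3}\right) = 2945 - \frac{95 i \sqrt{15}}{3}$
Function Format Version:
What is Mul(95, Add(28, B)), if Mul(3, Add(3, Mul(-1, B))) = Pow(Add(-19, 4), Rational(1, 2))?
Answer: Add(2945, Mul(Rational(-95, 3), I, Pow(15, Rational(1, 2)))) ≈ Add(2945.0, Mul(-122.64, I))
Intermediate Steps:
B = Add(3, Mul(Rational(-1, 3), I, Pow(15, Rational(1, 2)))) (B = Add(3, Mul(Rational(-1, 3), Pow(Add(-19, 4), Rational(1, 2)))) = Add(3, Mul(Rational(-1, 3), Pow(-15, Rational(1, 2)))) = Add(3, Mul(Rational(-1, 3), Mul(I, Pow(15, Rational(1, 2))))) = Add(3, Mul(Rational(-1, 3), I, Pow(15, Rational(1, 2)))) ≈ Add(3.0000, Mul(-1.2910, I)))
Mul(95, Add(28, B)) = Mul(95, Add(28, Add(3, Mul(Rational(-1, 3), I, Pow(15, Rational(1, 2)))))) = Mul(95, Add(31, Mul(Rational(-1, 3), I, Pow(15, Rational(1, 2))))) = Add(2945, Mul(Rational(-95, 3), I, Pow(15, Rational(1, 2))))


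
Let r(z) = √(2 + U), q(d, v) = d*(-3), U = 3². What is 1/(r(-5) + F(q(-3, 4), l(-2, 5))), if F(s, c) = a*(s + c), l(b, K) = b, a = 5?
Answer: 35/1214 - √11/1214 ≈ 0.026098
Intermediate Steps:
U = 9
q(d, v) = -3*d
F(s, c) = 5*c + 5*s (F(s, c) = 5*(s + c) = 5*(c + s) = 5*c + 5*s)
r(z) = √11 (r(z) = √(2 + 9) = √11)
1/(r(-5) + F(q(-3, 4), l(-2, 5))) = 1/(√11 + (5*(-2) + 5*(-3*(-3)))) = 1/(√11 + (-10 + 5*9)) = 1/(√11 + (-10 + 45)) = 1/(√11 + 35) = 1/(35 + √11)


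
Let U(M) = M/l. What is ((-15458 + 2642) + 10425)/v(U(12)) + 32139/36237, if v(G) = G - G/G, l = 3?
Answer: -9616250/12079 ≈ -796.11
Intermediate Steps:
U(M) = M/3
v(G) = -1 + G (v(G) = G - 1*1 = G - 1 = -1 + G)
((-15458 + 2642) + 10425)/v(U(12)) + 32139/36237 = ((-15458 + 2642) + 10425)/(-1 + (⅓)*12) + 32139/36237 = (-12816 + 10425)/(-1 + 4) + 32139*(1/36237) = -2391/3 + 10713/12079 = -2391*⅓ + 10713/12079 = -797 + 10713/12079 = -9616250/12079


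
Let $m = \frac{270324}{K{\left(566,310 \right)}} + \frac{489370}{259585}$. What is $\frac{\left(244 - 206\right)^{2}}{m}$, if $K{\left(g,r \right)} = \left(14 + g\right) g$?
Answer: $\frac{6152635906360}{11541121957} \approx 533.11$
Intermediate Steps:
$K{\left(g,r \right)} = g \left(14 + g\right)$
$m = \frac{11541121957}{4260828190}$ ($m = \frac{270324}{566 \left(14 + 566\right)} + \frac{489370}{259585} = \frac{270324}{566 \cdot 580} + 489370 \cdot \frac{1}{259585} = \frac{270324}{328280} + \frac{97874}{51917} = 270324 \cdot \frac{1}{328280} + \frac{97874}{51917} = \frac{67581}{82070} + \frac{97874}{51917} = \frac{11541121957}{4260828190} \approx 2.7087$)
$\frac{\left(244 - 206\right)^{2}}{m} = \frac{\left(244 - 206\right)^{2}}{\frac{11541121957}{4260828190}} = 38^{2} \cdot \frac{4260828190}{11541121957} = 1444 \cdot \frac{4260828190}{11541121957} = \frac{6152635906360}{11541121957}$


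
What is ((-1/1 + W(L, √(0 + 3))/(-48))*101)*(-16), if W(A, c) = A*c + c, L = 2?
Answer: 1616 + 101*√3 ≈ 1790.9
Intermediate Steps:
W(A, c) = c + A*c
((-1/1 + W(L, √(0 + 3))/(-48))*101)*(-16) = ((-1/1 + (√(0 + 3)*(1 + 2))/(-48))*101)*(-16) = ((-1*1 + (√3*3)*(-1/48))*101)*(-16) = ((-1 + (3*√3)*(-1/48))*101)*(-16) = ((-1 - √3/16)*101)*(-16) = (-101 - 101*√3/16)*(-16) = 1616 + 101*√3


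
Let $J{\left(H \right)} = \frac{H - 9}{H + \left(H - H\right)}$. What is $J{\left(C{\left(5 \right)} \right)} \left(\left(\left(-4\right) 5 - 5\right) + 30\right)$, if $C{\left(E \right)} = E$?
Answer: $-4$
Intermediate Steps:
$J{\left(H \right)} = \frac{-9 + H}{H}$ ($J{\left(H \right)} = \frac{-9 + H}{H + 0} = \frac{-9 + H}{H}$)
$J{\left(C{\left(5 \right)} \right)} \left(\left(\left(-4\right) 5 - 5\right) + 30\right) = \frac{-9 + 5}{5} \left(\left(\left(-4\right) 5 - 5\right) + 30\right) = \frac{1}{5} \left(-4\right) \left(\left(-20 - 5\right) + 30\right) = - \frac{4 \left(-25 + 30\right)}{5} = \left(- \frac{4}{5}\right) 5 = -4$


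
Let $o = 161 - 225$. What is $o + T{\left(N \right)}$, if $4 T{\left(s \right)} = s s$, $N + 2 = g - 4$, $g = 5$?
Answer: $- \frac{255}{4} \approx -63.75$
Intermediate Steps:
$o = -64$
$N = -1$ ($N = -2 + \left(5 - 4\right) = -2 + 1 = -1$)
$T{\left(s \right)} = \frac{s^{2}}{4}$ ($T{\left(s \right)} = \frac{s s}{4} = \frac{s^{2}}{4}$)
$o + T{\left(N \right)} = -64 + \frac{\left(-1\right)^{2}}{4} = -64 + \frac{1}{4} \cdot 1 = -64 + \frac{1}{4} = - \frac{255}{4}$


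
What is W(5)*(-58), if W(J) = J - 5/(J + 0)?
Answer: -232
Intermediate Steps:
W(J) = J - 5/J
W(5)*(-58) = (5 - 5/5)*(-58) = (5 - 5*1/5)*(-58) = (5 - 1)*(-58) = 4*(-58) = -232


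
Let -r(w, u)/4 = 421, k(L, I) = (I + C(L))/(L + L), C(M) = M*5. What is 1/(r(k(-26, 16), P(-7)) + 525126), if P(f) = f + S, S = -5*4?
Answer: 1/523442 ≈ 1.9104e-6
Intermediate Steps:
C(M) = 5*M
S = -20
k(L, I) = (I + 5*L)/(2*L) (k(L, I) = (I + 5*L)/(L + L) = (I + 5*L)/((2*L)) = (I + 5*L)*(1/(2*L)) = (I + 5*L)/(2*L))
P(f) = -20 + f (P(f) = f - 20 = -20 + f)
r(w, u) = -1684 (r(w, u) = -4*421 = -1684)
1/(r(k(-26, 16), P(-7)) + 525126) = 1/(-1684 + 525126) = 1/523442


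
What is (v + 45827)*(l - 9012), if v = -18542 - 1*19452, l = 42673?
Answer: 263666613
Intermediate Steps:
v = -37994 (v = -18542 - 19452 = -37994)
(v + 45827)*(l - 9012) = (-37994 + 45827)*(42673 - 9012) = 7833*33661 = 263666613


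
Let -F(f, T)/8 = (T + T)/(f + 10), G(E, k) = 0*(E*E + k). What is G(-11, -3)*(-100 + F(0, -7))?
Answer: 0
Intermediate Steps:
G(E, k) = 0 (G(E, k) = 0*(E**2 + k) = 0*(k + E**2) = 0)
F(f, T) = -16*T/(10 + f) (F(f, T) = -8*(T + T)/(f + 10) = -8*2*T/(10 + f) = -16*T/(10 + f))
G(-11, -3)*(-100 + F(0, -7)) = 0*(-100 - 16*(-7)/(10 + 0)) = 0*(-100 - 16*(-7)/10) = 0*(-100 - 16*(-7)*1/10) = 0*(-100 + 56/5) = 0*(-444/5) = 0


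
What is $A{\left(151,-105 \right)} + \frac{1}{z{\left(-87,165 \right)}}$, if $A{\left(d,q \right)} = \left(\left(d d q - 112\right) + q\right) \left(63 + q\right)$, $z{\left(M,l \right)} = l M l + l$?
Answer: $\frac{238170919056839}{2368410} \approx 1.0056 \cdot 10^{8}$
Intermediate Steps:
$z{\left(M,l \right)} = l + M l^{2}$ ($z{\left(M,l \right)} = M l l + l = M l^{2} + l = l + M l^{2}$)
$A{\left(d,q \right)} = \left(63 + q\right) \left(-112 + q + q d^{2}\right)$ ($A{\left(d,q \right)} = \left(\left(d^{2} q - 112\right) + q\right) \left(63 + q\right) = \left(\left(q d^{2} - 112\right) + q\right) \left(63 + q\right) = \left(\left(-112 + q d^{2}\right) + q\right) \left(63 + q\right) = \left(-112 + q + q d^{2}\right) \left(63 + q\right) = \left(63 + q\right) \left(-112 + q + q d^{2}\right)$)
$A{\left(151,-105 \right)} + \frac{1}{z{\left(-87,165 \right)}} = \left(-7056 + \left(-105\right)^{2} - -5145 + 151^{2} \left(-105\right)^{2} + 63 \left(-105\right) 151^{2}\right) + \frac{1}{165 \left(1 - 14355\right)} = \left(-7056 + 11025 + 5145 + 22801 \cdot 11025 + 63 \left(-105\right) 22801\right) + \frac{1}{165 \left(1 - 14355\right)} = \left(-7056 + 11025 + 5145 + 251381025 - 150828615\right) + \frac{1}{165 \left(-14354\right)} = 100561524 + \frac{1}{-2368410} = 100561524 - \frac{1}{2368410} = \frac{238170919056839}{2368410}$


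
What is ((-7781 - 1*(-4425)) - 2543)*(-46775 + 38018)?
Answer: 51657543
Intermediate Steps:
((-7781 - 1*(-4425)) - 2543)*(-46775 + 38018) = ((-7781 + 4425) - 2543)*(-8757) = (-3356 - 2543)*(-8757) = -5899*(-8757) = 51657543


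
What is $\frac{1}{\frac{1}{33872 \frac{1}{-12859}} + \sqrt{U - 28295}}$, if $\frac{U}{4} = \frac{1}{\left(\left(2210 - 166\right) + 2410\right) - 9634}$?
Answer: $- \frac{564050262160}{42040064337925879} - \frac{1147312384 i \sqrt{47451423670}}{42040064337925879} \approx -1.3417 \cdot 10^{-5} - 0.0059449 i$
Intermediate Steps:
$U = - \frac{1}{1295}$ ($U = \frac{4}{\left(\left(2210 - 166\right) + 2410\right) - 9634} = \frac{4}{\left(2044 + 2410\right) - 9634} = \frac{4}{4454 - 9634} = \frac{4}{-5180} = 4 \left(- \frac{1}{5180}\right) = - \frac{1}{1295} \approx -0.0007722$)
$\frac{1}{\frac{1}{33872 \frac{1}{-12859}} + \sqrt{U - 28295}} = \frac{1}{\frac{1}{33872 \frac{1}{-12859}} + \sqrt{- \frac{1}{1295} - 28295}} = \frac{1}{\frac{1}{33872 \left(- \frac{1}{12859}\right)} + \sqrt{- \frac{36642026}{1295}}} = \frac{1}{\frac{1}{- \frac{33872}{12859}} + \frac{i \sqrt{47451423670}}{1295}} = \frac{1}{- \frac{12859}{33872} + \frac{i \sqrt{47451423670}}{1295}}$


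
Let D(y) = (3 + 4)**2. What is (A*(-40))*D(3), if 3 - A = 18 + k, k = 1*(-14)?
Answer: 1960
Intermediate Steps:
k = -14
D(y) = 49 (D(y) = 7**2 = 49)
A = -1 (A = 3 - (18 - 14) = 3 - 1*4 = 3 - 4 = -1)
(A*(-40))*D(3) = -1*(-40)*49 = 40*49 = 1960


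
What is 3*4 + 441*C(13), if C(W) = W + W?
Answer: 11478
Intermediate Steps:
C(W) = 2*W
3*4 + 441*C(13) = 3*4 + 441*(2*13) = 12 + 441*26 = 12 + 11466 = 11478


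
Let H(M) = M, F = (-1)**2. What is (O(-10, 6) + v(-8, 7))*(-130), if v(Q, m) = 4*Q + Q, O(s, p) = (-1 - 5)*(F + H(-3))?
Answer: 3640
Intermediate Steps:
F = 1
O(s, p) = 12 (O(s, p) = (-1 - 5)*(1 - 3) = -6*(-2) = 12)
v(Q, m) = 5*Q
(O(-10, 6) + v(-8, 7))*(-130) = (12 + 5*(-8))*(-130) = (12 - 40)*(-130) = -28*(-130) = 3640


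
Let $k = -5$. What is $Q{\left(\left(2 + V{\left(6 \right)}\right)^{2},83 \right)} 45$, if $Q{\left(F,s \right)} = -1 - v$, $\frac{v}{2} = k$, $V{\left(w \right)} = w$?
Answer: $405$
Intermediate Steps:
$v = -10$ ($v = 2 \left(-5\right) = -10$)
$Q{\left(F,s \right)} = 9$ ($Q{\left(F,s \right)} = -1 - -10 = -1 + 10 = 9$)
$Q{\left(\left(2 + V{\left(6 \right)}\right)^{2},83 \right)} 45 = 9 \cdot 45 = 405$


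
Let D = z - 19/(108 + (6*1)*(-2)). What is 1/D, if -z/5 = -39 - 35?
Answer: 96/35501 ≈ 0.0027042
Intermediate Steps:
z = 370 (z = -5*(-39 - 35) = -5*(-74) = 370)
D = 35501/96 (D = 370 - 19/(108 + (6*1)*(-2)) = 370 - 19/(108 + 6*(-2)) = 370 - 19/(108 - 12) = 370 - 19/96 = 35501/96 ≈ 369.80)
1/D = 1/(35501/96) = 96/35501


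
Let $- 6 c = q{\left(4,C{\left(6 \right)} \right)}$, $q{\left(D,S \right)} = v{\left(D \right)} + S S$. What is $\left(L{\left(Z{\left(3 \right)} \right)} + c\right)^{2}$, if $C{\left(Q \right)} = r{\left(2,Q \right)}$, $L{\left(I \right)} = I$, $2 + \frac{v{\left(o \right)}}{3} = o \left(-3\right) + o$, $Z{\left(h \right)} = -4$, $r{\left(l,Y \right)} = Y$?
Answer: $25$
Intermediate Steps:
$v{\left(o \right)} = -6 - 6 o$ ($v{\left(o \right)} = -6 + 3 \left(o \left(-3\right) + o\right) = -6 + 3 \left(- 3 o + o\right) = -6 + 3 \left(- 2 o\right) = -6 - 6 o$)
$C{\left(Q \right)} = Q$
$q{\left(D,S \right)} = -6 + S^{2} - 6 D$ ($q{\left(D,S \right)} = \left(-6 - 6 D\right) + S S = \left(-6 - 6 D\right) + S^{2} = -6 + S^{2} - 6 D$)
$c = -1$ ($c = - \frac{-6 + 6^{2} - 24}{6} = - \frac{-6 + 36 - 24}{6} = \left(- \frac{1}{6}\right) 6 = -1$)
$\left(L{\left(Z{\left(3 \right)} \right)} + c\right)^{2} = \left(-4 - 1\right)^{2} = \left(-5\right)^{2} = 25$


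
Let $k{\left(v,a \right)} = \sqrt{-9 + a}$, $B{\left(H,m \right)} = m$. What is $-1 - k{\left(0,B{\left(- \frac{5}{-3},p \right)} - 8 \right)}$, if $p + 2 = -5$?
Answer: $-1 - 2 i \sqrt{6} \approx -1.0 - 4.899 i$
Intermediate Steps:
$p = -7$ ($p = -2 - 5 = -7$)
$-1 - k{\left(0,B{\left(- \frac{5}{-3},p \right)} - 8 \right)} = -1 - \sqrt{-9 - 15} = -1 - \sqrt{-24} = -1 - 2 i \sqrt{6}$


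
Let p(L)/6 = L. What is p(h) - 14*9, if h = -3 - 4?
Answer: -168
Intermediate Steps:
h = -7
p(L) = 6*L
p(h) - 14*9 = 6*(-7) - 14*9 = -42 - 126 = -168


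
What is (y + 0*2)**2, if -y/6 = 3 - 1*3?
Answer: 0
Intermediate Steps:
y = 0 (y = -6*(3 - 1*3) = -6*(3 - 3) = -6*0 = 0)
(y + 0*2)**2 = (0 + 0*2)**2 = (0 + 0)**2 = 0**2 = 0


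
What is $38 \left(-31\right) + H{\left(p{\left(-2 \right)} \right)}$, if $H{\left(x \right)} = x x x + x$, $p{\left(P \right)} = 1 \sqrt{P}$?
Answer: $-1178 - i \sqrt{2} \approx -1178.0 - 1.4142 i$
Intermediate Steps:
$p{\left(P \right)} = \sqrt{P}$
$H{\left(x \right)} = x + x^{3}$ ($H{\left(x \right)} = x x^{2} + x = x^{3} + x = x + x^{3}$)
$38 \left(-31\right) + H{\left(p{\left(-2 \right)} \right)} = 38 \left(-31\right) + \left(\sqrt{-2} + \left(\sqrt{-2}\right)^{3}\right) = -1178 + \left(i \sqrt{2} + \left(i \sqrt{2}\right)^{3}\right) = -1178 + \left(i \sqrt{2} - 2 i \sqrt{2}\right) = -1178 - i \sqrt{2}$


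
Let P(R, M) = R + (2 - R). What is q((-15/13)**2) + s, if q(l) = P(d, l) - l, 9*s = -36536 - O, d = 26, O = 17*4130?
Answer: -6013019/507 ≈ -11860.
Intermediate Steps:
O = 70210
s = -35582/3 (s = (-36536 - 1*70210)/9 = (-36536 - 70210)/9 = (1/9)*(-106746) = -35582/3 ≈ -11861.)
P(R, M) = 2
q(l) = 2 - l
q((-15/13)**2) + s = (2 - (-15/13)**2) - 35582/3 = (2 - 1*225/169) - 35582/3 = (2 - 225/169) - 35582/3 = 113/169 - 35582/3 = -6013019/507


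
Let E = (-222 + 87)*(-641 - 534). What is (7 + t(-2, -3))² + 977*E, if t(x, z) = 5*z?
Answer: 154976689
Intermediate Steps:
E = 158625 (E = -135*(-1175) = 158625)
(7 + t(-2, -3))² + 977*E = (7 + 5*(-3))² + 977*158625 = (7 - 15)² + 154976625 = (-8)² + 154976625 = 64 + 154976625 = 154976689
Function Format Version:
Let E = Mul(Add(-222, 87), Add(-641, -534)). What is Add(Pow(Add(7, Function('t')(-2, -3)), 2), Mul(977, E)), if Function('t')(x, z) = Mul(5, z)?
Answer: 154976689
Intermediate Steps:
E = 158625 (E = Mul(-135, -1175) = 158625)
Add(Pow(Add(7, Function('t')(-2, -3)), 2), Mul(977, E)) = Add(Pow(Add(7, Mul(5, -3)), 2), Mul(977, 158625)) = Add(Pow(Add(7, -15), 2), 154976625) = Add(Pow(-8, 2), 154976625) = Add(64, 154976625) = 154976689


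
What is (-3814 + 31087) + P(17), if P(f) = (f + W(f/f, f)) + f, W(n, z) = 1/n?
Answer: 27308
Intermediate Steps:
P(f) = 1 + 2*f (P(f) = (f + 1/(f/f)) + f = (f + 1/1) + f = (f + 1) + f = (1 + f) + f = 1 + 2*f)
(-3814 + 31087) + P(17) = (-3814 + 31087) + (1 + 2*17) = 27273 + (1 + 34) = 27273 + 35 = 27308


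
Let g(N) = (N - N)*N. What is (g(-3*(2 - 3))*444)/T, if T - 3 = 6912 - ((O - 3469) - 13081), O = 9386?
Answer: 0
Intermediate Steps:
g(N) = 0 (g(N) = 0*N = 0)
T = 14079 (T = 3 + (6912 - ((9386 - 3469) - 13081)) = 3 + (6912 - (5917 - 13081)) = 3 + (6912 - 1*(-7164)) = 3 + (6912 + 7164) = 3 + 14076 = 14079)
(g(-3*(2 - 3))*444)/T = (0*444)/14079 = 0*(1/14079) = 0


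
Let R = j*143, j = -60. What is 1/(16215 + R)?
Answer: 1/7635 ≈ 0.00013098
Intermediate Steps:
R = -8580 (R = -60*143 = -8580)
1/(16215 + R) = 1/(16215 - 8580) = 1/7635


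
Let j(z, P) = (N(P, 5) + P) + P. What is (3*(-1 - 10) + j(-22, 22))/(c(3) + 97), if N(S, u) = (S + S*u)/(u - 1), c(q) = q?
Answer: 11/25 ≈ 0.44000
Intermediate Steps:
N(S, u) = (S + S*u)/(-1 + u)
j(z, P) = 7*P/2 (j(z, P) = (P*(1 + 5)/(-1 + 5) + P) + P = (P*6/4 + P) + P = (P*(¼)*6 + P) + P = (3*P/2 + P) + P = 5*P/2 + P = 7*P/2)
(3*(-1 - 10) + j(-22, 22))/(c(3) + 97) = (3*(-1 - 10) + (7/2)*22)/(3 + 97) = (3*(-11) + 77)/100 = (-33 + 77)*(1/100) = 44*(1/100) = 11/25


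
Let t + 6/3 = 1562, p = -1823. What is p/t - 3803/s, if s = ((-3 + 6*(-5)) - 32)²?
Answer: -209767/101400 ≈ -2.0687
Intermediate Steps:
t = 1560 (t = -2 + 1562 = 1560)
s = 4225 (s = ((-3 - 30) - 32)² = (-33 - 32)² = (-65)² = 4225)
p/t - 3803/s = -1823/1560 - 3803/4225 = -209767/101400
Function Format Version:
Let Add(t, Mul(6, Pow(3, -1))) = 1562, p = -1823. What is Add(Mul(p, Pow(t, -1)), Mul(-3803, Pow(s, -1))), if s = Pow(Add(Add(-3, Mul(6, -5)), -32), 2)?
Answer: Rational(-209767, 101400) ≈ -2.0687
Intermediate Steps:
t = 1560 (t = Add(-2, 1562) = 1560)
s = 4225 (s = Pow(Add(Add(-3, -30), -32), 2) = Pow(Add(-33, -32), 2) = Pow(-65, 2) = 4225)
Add(Mul(p, Pow(t, -1)), Mul(-3803, Pow(s, -1))) = Add(Mul(-1823, Pow(1560, -1)), Mul(-3803, Pow(4225, -1))) = Add(Mul(-1823, Rational(1, 1560)), Mul(-3803, Rational(1, 4225))) = Add(Rational(-1823, 1560), Rational(-3803, 4225)) = Rational(-209767, 101400)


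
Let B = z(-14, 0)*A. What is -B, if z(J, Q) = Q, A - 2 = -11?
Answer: 0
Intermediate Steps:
A = -9 (A = 2 - 11 = -9)
B = 0 (B = 0*(-9) = 0)
-B = -1*0 = 0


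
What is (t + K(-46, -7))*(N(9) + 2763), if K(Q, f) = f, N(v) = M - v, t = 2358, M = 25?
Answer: 6533429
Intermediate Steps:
N(v) = 25 - v
(t + K(-46, -7))*(N(9) + 2763) = (2358 - 7)*((25 - 1*9) + 2763) = 2351*((25 - 9) + 2763) = 2351*(16 + 2763) = 2351*2779 = 6533429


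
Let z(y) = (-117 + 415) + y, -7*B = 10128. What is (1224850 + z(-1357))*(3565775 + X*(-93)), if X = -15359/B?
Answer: 14727986303117127/3376 ≈ 4.3626e+12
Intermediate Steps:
B = -10128/7 (B = -⅐*10128 = -10128/7 ≈ -1446.9)
X = 107513/10128 (X = -15359/(-10128/7) = -15359*(-7/10128) = 107513/10128 ≈ 10.615)
z(y) = 298 + y
(1224850 + z(-1357))*(3565775 + X*(-93)) = (1224850 + (298 - 1357))*(3565775 + (107513/10128)*(-93)) = (1224850 - 1059)*(3565775 - 3332903/3376) = 1223791*(12034723497/3376) = 14727986303117127/3376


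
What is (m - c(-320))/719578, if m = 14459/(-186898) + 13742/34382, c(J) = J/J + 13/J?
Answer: -327492061773/369916457976864640 ≈ -8.8531e-7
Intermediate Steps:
c(J) = 1 + 13/J
m = 1035611489/3212963518 (m = 14459*(-1/186898) + 13742*(1/34382) = -14459/186898 + 6871/17191 = 1035611489/3212963518 ≈ 0.32232)
(m - c(-320))/719578 = (1035611489/3212963518 - (13 - 320)/(-320))/719578 = (1035611489/3212963518 - (-1)*(-307)/320)*(1/719578) = (1035611489/3212963518 - 1*307/320)*(1/719578) = (1035611489/3212963518 - 307/320)*(1/719578) = -327492061773/514074162880*1/719578 = -327492061773/369916457976864640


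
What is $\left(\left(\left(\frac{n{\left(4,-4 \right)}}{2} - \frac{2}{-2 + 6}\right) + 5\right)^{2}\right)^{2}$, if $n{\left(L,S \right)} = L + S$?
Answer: $\frac{6561}{16} \approx 410.06$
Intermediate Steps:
$\left(\left(\left(\frac{n{\left(4,-4 \right)}}{2} - \frac{2}{-2 + 6}\right) + 5\right)^{2}\right)^{2} = \left(\left(\left(\frac{4 - 4}{2} - \frac{2}{-2 + 6}\right) + 5\right)^{2}\right)^{2} = \left(\left(\left(0 \cdot \frac{1}{2} - \frac{2}{4}\right) + 5\right)^{2}\right)^{2} = \left(\left(\left(0 - \frac{1}{2}\right) + 5\right)^{2}\right)^{2} = \left(\left(- \frac{1}{2} + 5\right)^{2}\right)^{2} = \left(\left(\frac{9}{2}\right)^{2}\right)^{2} = \left(\frac{81}{4}\right)^{2} = \frac{6561}{16}$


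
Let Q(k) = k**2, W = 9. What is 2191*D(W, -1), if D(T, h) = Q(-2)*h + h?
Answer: -10955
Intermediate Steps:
D(T, h) = 5*h (D(T, h) = (-2)**2*h + h = 4*h + h = 5*h)
2191*D(W, -1) = 2191*(5*(-1)) = 2191*(-5) = -10955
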